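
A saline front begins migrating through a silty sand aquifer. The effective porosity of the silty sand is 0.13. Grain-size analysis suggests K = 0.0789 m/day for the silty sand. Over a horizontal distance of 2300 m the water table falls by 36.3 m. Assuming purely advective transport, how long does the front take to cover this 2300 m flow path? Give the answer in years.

Hydraulic gradient i = Δh / L = 36.3 / 2300 = 0.01578.
Darcy flux q = K · i = 0.07890 × 0.01578 = 0.001245 m/day.
Seepage velocity v = q / n_e = 0.001245 / 0.13 = 0.009579 m/day.
Travel time t = L / v = 2300 / 0.009579 = 2.401e+05 days = 657.4 years.

657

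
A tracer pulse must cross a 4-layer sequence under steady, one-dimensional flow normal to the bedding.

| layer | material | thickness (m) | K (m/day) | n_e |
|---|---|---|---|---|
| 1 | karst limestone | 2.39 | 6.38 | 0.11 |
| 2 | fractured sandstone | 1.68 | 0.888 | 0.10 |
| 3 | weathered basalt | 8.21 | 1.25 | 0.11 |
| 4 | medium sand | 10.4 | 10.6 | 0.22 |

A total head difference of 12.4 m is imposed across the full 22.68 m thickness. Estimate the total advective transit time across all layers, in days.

With flow normal to the layers, continuity requires the same specific discharge q through every layer.
Σ(b_i/K_i) = 2.39/6.38 + 1.68/0.888 + 8.21/1.25 + 10.4/10.6 = 9.816 d.
q = Δh / Σ(b_i/K_i) = 12.4 / 9.816 = 1.263 m/day.
In each layer the seepage velocity is v_i = q/n_i, so the layer transit time is t_i = b_i·n_i / q:
  layer 1 (karst limestone): t_1 = 2.39 × 0.11 / 1.263 = 0.2081 d
  layer 2 (fractured sandstone): t_2 = 1.68 × 0.10 / 1.263 = 0.1330 d
  layer 3 (weathered basalt): t_3 = 8.21 × 0.11 / 1.263 = 0.7149 d
  layer 4 (medium sand): t_4 = 10.4 × 0.22 / 1.263 = 1.811 d
Total t = Σ t_i = 2.867 days.

2.87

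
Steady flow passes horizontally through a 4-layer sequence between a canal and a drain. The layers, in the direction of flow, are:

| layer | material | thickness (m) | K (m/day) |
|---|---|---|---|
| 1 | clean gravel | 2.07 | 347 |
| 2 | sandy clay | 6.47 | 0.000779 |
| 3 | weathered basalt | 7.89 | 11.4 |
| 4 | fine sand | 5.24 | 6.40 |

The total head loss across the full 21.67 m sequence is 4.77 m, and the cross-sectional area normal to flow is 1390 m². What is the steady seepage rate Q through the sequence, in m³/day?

Flow is perpendicular to layering, so the layers act in series and the equivalent K is the thickness-weighted harmonic mean.
Total thickness L = 2.07 + 6.47 + 7.89 + 5.24 = 21.67 m.
Σ(b_i/K_i) = 2.07/347 + 6.47/0.000779 + 7.89/11.4 + 5.24/6.40 = 8307 d.
K_eq = L / Σ(b_i/K_i) = 21.67 / 8307 = 0.002609 m/day.
Q = K_eq · A · (Δh/L) = 0.002609 × 1390 × (4.77/21.67) = 0.7982 m³/day.

0.798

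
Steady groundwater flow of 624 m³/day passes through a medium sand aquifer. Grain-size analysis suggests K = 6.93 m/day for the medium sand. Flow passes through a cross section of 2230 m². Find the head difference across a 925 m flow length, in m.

From Q = K·A·i, i = Q / (K·A) = 624 / (6.930 × 2230) = 0.04038.
Head loss Δh = i · L = 0.04038 × 925 = 37.35 m.

37.3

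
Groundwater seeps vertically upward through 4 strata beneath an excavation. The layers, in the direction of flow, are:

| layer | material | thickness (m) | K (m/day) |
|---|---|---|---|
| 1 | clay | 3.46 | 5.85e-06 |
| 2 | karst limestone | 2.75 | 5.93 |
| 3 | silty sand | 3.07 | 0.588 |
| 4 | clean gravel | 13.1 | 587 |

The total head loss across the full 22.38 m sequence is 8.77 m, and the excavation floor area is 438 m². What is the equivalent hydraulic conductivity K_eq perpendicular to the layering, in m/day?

Flow is perpendicular to layering, so the layers act in series and the equivalent K is the thickness-weighted harmonic mean.
Total thickness L = 3.46 + 2.75 + 3.07 + 13.1 = 22.38 m.
Σ(b_i/K_i) = 3.46/5.85e-06 + 2.75/5.93 + 3.07/0.588 + 13.1/587 = 5.915e+05 d.
K_eq = L / Σ(b_i/K_i) = 22.38 / 5.915e+05 = 3.784e-05 m/day.

3.78e-05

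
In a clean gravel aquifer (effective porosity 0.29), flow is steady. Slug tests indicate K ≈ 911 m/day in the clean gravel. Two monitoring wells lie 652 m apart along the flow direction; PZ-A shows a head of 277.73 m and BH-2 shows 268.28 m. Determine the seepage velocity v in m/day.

45.5

Hydraulic gradient i = (277.73 − 268.28) / 652 = 9.45 / 652 = 0.01449.
Darcy flux q = K · i = 911.0 × 0.01449 = 13.20 m/day.
Seepage velocity v = q / n_e = 13.20 / 0.29 = 45.53 m/day.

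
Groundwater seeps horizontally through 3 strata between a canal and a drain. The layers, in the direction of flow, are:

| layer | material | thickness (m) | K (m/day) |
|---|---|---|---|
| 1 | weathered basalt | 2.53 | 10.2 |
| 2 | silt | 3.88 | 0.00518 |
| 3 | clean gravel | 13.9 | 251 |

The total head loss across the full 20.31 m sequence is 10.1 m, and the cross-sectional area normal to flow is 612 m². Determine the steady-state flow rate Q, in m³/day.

Flow is perpendicular to layering, so the layers act in series and the equivalent K is the thickness-weighted harmonic mean.
Total thickness L = 2.53 + 3.88 + 13.9 = 20.31 m.
Σ(b_i/K_i) = 2.53/10.2 + 3.88/0.00518 + 13.9/251 = 749.3 d.
K_eq = L / Σ(b_i/K_i) = 20.31 / 749.3 = 0.02710 m/day.
Q = K_eq · A · (Δh/L) = 0.02710 × 612 × (10.1/20.31) = 8.249 m³/day.

8.25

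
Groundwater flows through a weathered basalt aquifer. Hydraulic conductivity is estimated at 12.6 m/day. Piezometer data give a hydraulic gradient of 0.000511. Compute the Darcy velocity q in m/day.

0.00644

Hydraulic gradient i = 0.000511.
Specific discharge q = K · i = 12.60 × 0.0005110 = 0.006439 m/day.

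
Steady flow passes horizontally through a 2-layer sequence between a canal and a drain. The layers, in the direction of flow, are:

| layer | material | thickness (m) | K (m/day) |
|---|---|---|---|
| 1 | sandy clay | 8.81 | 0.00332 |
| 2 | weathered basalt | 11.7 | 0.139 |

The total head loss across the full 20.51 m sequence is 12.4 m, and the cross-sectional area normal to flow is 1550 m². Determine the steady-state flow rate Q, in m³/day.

7.02

Flow is perpendicular to layering, so the layers act in series and the equivalent K is the thickness-weighted harmonic mean.
Total thickness L = 8.81 + 11.7 = 20.51 m.
Σ(b_i/K_i) = 8.81/0.00332 + 11.7/0.139 = 2738 d.
K_eq = L / Σ(b_i/K_i) = 20.51 / 2738 = 0.007491 m/day.
Q = K_eq · A · (Δh/L) = 0.007491 × 1550 × (12.4/20.51) = 7.020 m³/day.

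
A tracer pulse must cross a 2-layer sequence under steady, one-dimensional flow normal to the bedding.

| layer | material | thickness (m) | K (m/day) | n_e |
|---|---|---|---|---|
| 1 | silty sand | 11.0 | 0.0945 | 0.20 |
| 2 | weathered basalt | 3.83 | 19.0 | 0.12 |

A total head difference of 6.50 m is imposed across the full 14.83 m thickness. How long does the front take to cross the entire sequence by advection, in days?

47.7

With flow normal to the layers, continuity requires the same specific discharge q through every layer.
Σ(b_i/K_i) = 11.0/0.0945 + 3.83/19.0 = 116.6 d.
q = Δh / Σ(b_i/K_i) = 6.50 / 116.6 = 0.05574 m/day.
In each layer the seepage velocity is v_i = q/n_i, so the layer transit time is t_i = b_i·n_i / q:
  layer 1 (silty sand): t_1 = 11.0 × 0.20 / 0.05574 = 39.47 d
  layer 2 (weathered basalt): t_2 = 3.83 × 0.12 / 0.05574 = 8.245 d
Total t = Σ t_i = 47.71 days.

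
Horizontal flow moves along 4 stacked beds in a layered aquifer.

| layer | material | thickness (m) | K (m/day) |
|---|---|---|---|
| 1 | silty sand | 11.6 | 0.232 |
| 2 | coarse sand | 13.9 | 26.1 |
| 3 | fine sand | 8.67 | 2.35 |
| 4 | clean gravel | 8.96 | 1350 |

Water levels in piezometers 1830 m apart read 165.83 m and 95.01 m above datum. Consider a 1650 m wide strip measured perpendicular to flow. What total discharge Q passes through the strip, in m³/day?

Flow is parallel to layering, so each bed carries its own Darcy discharge and the transmissivities add.
Σ(K_i·b_i) = 0.232×11.6 + 26.1×13.9 + 2.35×8.67 + 1350×8.96 = 12482 m²/day.
Hydraulic gradient i = (165.83 − 95.01) / 1830 = 70.82 / 1830 = 0.03870.
Q = Σ(K_i·b_i) · W · i = 12482 × 1650 × 0.03870 = 7.970e+05 m³/day.

797000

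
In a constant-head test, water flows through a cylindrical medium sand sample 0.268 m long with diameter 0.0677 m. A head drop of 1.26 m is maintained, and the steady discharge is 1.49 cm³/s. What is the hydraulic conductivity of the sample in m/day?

Cross-sectional area A = π·(d/2)² = π × (0.0677/2)² = 0.003600 m².
Convert discharge: 1.49 cm³/s = 1.490e-06 m³/s.
Darcy's law rearranged: K = Q·L / (A·Δh) = 1.490e-06 × 0.268 / (0.003600 × 1.26) = 8.804e-05 m/s = 7.607 m/day.

7.61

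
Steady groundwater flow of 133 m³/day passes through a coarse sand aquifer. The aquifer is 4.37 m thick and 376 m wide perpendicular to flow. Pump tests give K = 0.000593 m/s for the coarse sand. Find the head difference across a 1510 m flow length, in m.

2.39

Convert K: 0.000593 m/s × 86400 = 51.24 m/day.
Cross-sectional area A = 376 × 4.37 = 1643 m².
From Q = K·A·i, i = Q / (K·A) = 133 / (51.24 × 1643) = 0.001580.
Head loss Δh = i · L = 0.001580 × 1510 = 2.386 m.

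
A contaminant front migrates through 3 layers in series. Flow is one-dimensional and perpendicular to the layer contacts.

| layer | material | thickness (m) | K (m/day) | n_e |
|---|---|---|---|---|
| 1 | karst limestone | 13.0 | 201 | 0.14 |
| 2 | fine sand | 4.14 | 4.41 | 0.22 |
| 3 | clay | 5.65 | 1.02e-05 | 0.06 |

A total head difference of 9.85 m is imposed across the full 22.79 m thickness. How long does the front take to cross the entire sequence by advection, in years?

With flow normal to the layers, continuity requires the same specific discharge q through every layer.
Σ(b_i/K_i) = 13.0/201 + 4.14/4.41 + 5.65/1.02e-05 = 5.539e+05 d.
q = Δh / Σ(b_i/K_i) = 9.85 / 5.539e+05 = 1.778e-05 m/day.
In each layer the seepage velocity is v_i = q/n_i, so the layer transit time is t_i = b_i·n_i / q:
  layer 1 (karst limestone): t_1 = 13.0 × 0.14 / 1.778e-05 = 1.023e+05 d
  layer 2 (fine sand): t_2 = 4.14 × 0.22 / 1.778e-05 = 51220 d
  layer 3 (clay): t_3 = 5.65 × 0.06 / 1.778e-05 = 19064 d
Total t = Σ t_i = 1.726e+05 days = 472.6 years.

473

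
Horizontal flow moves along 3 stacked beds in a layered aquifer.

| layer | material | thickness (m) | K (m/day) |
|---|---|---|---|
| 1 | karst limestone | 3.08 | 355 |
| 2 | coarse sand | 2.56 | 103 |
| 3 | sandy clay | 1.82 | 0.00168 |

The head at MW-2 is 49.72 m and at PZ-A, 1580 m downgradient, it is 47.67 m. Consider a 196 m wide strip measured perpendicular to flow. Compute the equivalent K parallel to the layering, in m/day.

Flow is parallel to layering, so each bed carries its own Darcy discharge and the transmissivities add.
Σ(K_i·b_i) = 355×3.08 + 103×2.56 + 0.00168×1.82 = 1357 m²/day.
Total thickness b = 7.460 m, so K_eq = Σ(K_i·b_i)/b = 181.9 m/day.

182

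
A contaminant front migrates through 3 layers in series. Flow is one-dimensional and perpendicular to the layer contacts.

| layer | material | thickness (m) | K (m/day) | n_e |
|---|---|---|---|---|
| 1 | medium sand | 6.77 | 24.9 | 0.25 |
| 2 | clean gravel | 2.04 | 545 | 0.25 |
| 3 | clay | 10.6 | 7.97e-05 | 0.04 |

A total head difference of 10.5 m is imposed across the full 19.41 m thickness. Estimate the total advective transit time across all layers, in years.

With flow normal to the layers, continuity requires the same specific discharge q through every layer.
Σ(b_i/K_i) = 6.77/24.9 + 2.04/545 + 10.6/7.97e-05 = 1.330e+05 d.
q = Δh / Σ(b_i/K_i) = 10.5 / 1.330e+05 = 7.895e-05 m/day.
In each layer the seepage velocity is v_i = q/n_i, so the layer transit time is t_i = b_i·n_i / q:
  layer 1 (medium sand): t_1 = 6.77 × 0.25 / 7.895e-05 = 21438 d
  layer 2 (clean gravel): t_2 = 2.04 × 0.25 / 7.895e-05 = 6460 d
  layer 3 (clay): t_3 = 10.6 × 0.04 / 7.895e-05 = 5371 d
Total t = Σ t_i = 33269 days = 91.08 years.

91.1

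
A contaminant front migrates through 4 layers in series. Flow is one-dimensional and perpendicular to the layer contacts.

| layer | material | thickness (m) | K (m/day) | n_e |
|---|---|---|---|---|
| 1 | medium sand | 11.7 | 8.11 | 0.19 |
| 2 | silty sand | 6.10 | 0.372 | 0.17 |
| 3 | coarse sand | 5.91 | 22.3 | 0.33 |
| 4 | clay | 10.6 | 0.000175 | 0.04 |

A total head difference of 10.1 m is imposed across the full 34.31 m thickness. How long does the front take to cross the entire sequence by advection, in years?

With flow normal to the layers, continuity requires the same specific discharge q through every layer.
Σ(b_i/K_i) = 11.7/8.11 + 6.10/0.372 + 5.91/22.3 + 10.6/0.000175 = 60590 d.
q = Δh / Σ(b_i/K_i) = 10.1 / 60590 = 0.0001667 m/day.
In each layer the seepage velocity is v_i = q/n_i, so the layer transit time is t_i = b_i·n_i / q:
  layer 1 (medium sand): t_1 = 11.7 × 0.19 / 0.0001667 = 13336 d
  layer 2 (silty sand): t_2 = 6.10 × 0.17 / 0.0001667 = 6221 d
  layer 3 (coarse sand): t_3 = 5.91 × 0.33 / 0.0001667 = 11700 d
  layer 4 (clay): t_4 = 10.6 × 0.04 / 0.0001667 = 2544 d
Total t = Σ t_i = 33800 days = 92.54 years.

92.5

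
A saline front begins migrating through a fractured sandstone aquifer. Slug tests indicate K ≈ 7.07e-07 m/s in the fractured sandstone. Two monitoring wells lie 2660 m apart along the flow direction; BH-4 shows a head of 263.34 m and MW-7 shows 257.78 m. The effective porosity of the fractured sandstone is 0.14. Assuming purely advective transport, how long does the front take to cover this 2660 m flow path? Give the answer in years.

Convert K: 7.07e-07 m/s × 86400 = 0.06108 m/day.
Hydraulic gradient i = (263.34 − 257.78) / 2660 = 5.56 / 2660 = 0.002090.
Darcy flux q = K · i = 0.06108 × 0.002090 = 0.0001277 m/day.
Seepage velocity v = q / n_e = 0.0001277 / 0.14 = 0.0009120 m/day.
Travel time t = L / v = 2660 / 0.0009120 = 2.917e+06 days = 7985 years.

7990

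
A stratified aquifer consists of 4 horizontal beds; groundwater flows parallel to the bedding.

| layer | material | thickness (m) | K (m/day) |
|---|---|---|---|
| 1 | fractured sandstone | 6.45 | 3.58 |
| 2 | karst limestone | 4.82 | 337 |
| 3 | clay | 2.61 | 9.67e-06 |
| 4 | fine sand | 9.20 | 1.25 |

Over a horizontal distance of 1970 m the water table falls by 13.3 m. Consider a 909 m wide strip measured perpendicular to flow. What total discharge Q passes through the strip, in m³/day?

10200

Flow is parallel to layering, so each bed carries its own Darcy discharge and the transmissivities add.
Σ(K_i·b_i) = 3.58×6.45 + 337×4.82 + 9.67e-06×2.61 + 1.25×9.20 = 1659 m²/day.
Hydraulic gradient i = Δh / L = 13.3 / 1970 = 0.006751.
Q = Σ(K_i·b_i) · W · i = 1659 × 909 × 0.006751 = 10181 m³/day.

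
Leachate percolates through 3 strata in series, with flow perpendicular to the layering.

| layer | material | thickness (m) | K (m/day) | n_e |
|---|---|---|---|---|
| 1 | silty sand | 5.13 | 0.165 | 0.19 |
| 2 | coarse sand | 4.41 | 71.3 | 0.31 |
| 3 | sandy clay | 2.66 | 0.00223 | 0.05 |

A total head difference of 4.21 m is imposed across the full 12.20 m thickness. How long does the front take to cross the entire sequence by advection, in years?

With flow normal to the layers, continuity requires the same specific discharge q through every layer.
Σ(b_i/K_i) = 5.13/0.165 + 4.41/71.3 + 2.66/0.00223 = 1224 d.
q = Δh / Σ(b_i/K_i) = 4.21 / 1224 = 0.003440 m/day.
In each layer the seepage velocity is v_i = q/n_i, so the layer transit time is t_i = b_i·n_i / q:
  layer 1 (silty sand): t_1 = 5.13 × 0.19 / 0.003440 = 283.4 d
  layer 2 (coarse sand): t_2 = 4.41 × 0.31 / 0.003440 = 397.5 d
  layer 3 (sandy clay): t_3 = 2.66 × 0.05 / 0.003440 = 38.67 d
Total t = Σ t_i = 719.5 days = 1.970 years.

1.97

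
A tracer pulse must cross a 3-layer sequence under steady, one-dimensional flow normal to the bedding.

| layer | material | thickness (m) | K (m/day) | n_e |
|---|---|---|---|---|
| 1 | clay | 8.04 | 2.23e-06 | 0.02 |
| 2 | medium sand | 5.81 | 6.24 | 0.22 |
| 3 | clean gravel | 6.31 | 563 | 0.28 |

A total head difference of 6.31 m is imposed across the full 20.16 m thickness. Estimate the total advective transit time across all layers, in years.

With flow normal to the layers, continuity requires the same specific discharge q through every layer.
Σ(b_i/K_i) = 8.04/2.23e-06 + 5.81/6.24 + 6.31/563 = 3.605e+06 d.
q = Δh / Σ(b_i/K_i) = 6.31 / 3.605e+06 = 1.750e-06 m/day.
In each layer the seepage velocity is v_i = q/n_i, so the layer transit time is t_i = b_i·n_i / q:
  layer 1 (clay): t_1 = 8.04 × 0.02 / 1.750e-06 = 91877 d
  layer 2 (medium sand): t_2 = 5.81 × 0.22 / 1.750e-06 = 7.303e+05 d
  layer 3 (clean gravel): t_3 = 6.31 × 0.28 / 1.750e-06 = 1.010e+06 d
Total t = Σ t_i = 1.832e+06 days = 5015 years.

5010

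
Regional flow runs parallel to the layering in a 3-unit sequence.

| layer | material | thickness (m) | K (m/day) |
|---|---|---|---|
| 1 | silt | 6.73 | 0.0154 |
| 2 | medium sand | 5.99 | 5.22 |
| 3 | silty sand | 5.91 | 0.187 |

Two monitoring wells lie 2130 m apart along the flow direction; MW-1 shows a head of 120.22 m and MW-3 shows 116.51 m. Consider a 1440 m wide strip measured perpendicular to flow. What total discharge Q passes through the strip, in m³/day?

Flow is parallel to layering, so each bed carries its own Darcy discharge and the transmissivities add.
Σ(K_i·b_i) = 0.0154×6.73 + 5.22×5.99 + 0.187×5.91 = 32.48 m²/day.
Hydraulic gradient i = (120.22 − 116.51) / 2130 = 3.71 / 2130 = 0.001742.
Q = Σ(K_i·b_i) · W · i = 32.48 × 1440 × 0.001742 = 81.46 m³/day.

81.5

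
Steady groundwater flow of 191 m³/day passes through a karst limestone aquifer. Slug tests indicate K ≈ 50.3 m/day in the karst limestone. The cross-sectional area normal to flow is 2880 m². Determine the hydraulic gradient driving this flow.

0.00132

From Q = K·A·i, i = Q / (K·A) = 191 / (50.30 × 2880) = 0.001318.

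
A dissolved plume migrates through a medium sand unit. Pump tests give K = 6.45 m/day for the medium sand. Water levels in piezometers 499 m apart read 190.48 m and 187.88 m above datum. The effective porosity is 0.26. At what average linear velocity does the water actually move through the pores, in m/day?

Hydraulic gradient i = (190.48 − 187.88) / 499 = 2.6 / 499 = 0.005210.
Darcy flux q = K · i = 6.450 × 0.005210 = 0.03361 m/day.
Seepage velocity v = q / n_e = 0.03361 / 0.26 = 0.1293 m/day.

0.129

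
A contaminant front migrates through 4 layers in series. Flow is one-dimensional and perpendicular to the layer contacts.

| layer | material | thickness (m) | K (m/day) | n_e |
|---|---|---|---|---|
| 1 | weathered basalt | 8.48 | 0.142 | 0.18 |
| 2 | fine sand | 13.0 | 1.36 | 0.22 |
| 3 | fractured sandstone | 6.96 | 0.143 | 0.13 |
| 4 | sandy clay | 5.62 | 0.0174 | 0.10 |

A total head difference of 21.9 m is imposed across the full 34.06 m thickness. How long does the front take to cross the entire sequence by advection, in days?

118

With flow normal to the layers, continuity requires the same specific discharge q through every layer.
Σ(b_i/K_i) = 8.48/0.142 + 13.0/1.36 + 6.96/0.143 + 5.62/0.0174 = 440.9 d.
q = Δh / Σ(b_i/K_i) = 21.9 / 440.9 = 0.04967 m/day.
In each layer the seepage velocity is v_i = q/n_i, so the layer transit time is t_i = b_i·n_i / q:
  layer 1 (weathered basalt): t_1 = 8.48 × 0.18 / 0.04967 = 30.73 d
  layer 2 (fine sand): t_2 = 13.0 × 0.22 / 0.04967 = 57.58 d
  layer 3 (fractured sandstone): t_3 = 6.96 × 0.13 / 0.04967 = 18.22 d
  layer 4 (sandy clay): t_4 = 5.62 × 0.10 / 0.04967 = 11.32 d
Total t = Σ t_i = 117.8 days.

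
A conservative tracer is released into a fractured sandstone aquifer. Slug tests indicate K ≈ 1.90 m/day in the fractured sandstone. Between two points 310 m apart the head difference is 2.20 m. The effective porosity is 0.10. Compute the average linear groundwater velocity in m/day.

Hydraulic gradient i = Δh / L = 2.20 / 310 = 0.007097.
Darcy flux q = K · i = 1.900 × 0.007097 = 0.01348 m/day.
Seepage velocity v = q / n_e = 0.01348 / 0.10 = 0.1348 m/day.

0.135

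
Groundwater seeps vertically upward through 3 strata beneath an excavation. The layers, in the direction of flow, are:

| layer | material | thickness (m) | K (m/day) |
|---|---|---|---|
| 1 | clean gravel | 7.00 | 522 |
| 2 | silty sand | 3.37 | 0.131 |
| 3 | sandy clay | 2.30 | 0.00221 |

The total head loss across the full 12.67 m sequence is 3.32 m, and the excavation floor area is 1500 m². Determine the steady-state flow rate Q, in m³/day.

4.67

Flow is perpendicular to layering, so the layers act in series and the equivalent K is the thickness-weighted harmonic mean.
Total thickness L = 7.00 + 3.37 + 2.30 = 12.67 m.
Σ(b_i/K_i) = 7.00/522 + 3.37/0.131 + 2.30/0.00221 = 1066 d.
K_eq = L / Σ(b_i/K_i) = 12.67 / 1066 = 0.01188 m/day.
Q = K_eq · A · (Δh/L) = 0.01188 × 1500 × (3.32/12.67) = 4.670 m³/day.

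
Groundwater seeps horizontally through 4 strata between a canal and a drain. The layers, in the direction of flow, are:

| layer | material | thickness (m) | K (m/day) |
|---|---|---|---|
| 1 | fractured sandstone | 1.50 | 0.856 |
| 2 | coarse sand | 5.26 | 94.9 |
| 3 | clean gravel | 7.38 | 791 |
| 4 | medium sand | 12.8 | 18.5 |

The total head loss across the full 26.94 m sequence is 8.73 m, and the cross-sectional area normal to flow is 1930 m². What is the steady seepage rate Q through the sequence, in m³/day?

6720

Flow is perpendicular to layering, so the layers act in series and the equivalent K is the thickness-weighted harmonic mean.
Total thickness L = 1.50 + 5.26 + 7.38 + 12.8 = 26.94 m.
Σ(b_i/K_i) = 1.50/0.856 + 5.26/94.9 + 7.38/791 + 12.8/18.5 = 2.509 d.
K_eq = L / Σ(b_i/K_i) = 26.94 / 2.509 = 10.74 m/day.
Q = K_eq · A · (Δh/L) = 10.74 × 1930 × (8.73/26.94) = 6715 m³/day.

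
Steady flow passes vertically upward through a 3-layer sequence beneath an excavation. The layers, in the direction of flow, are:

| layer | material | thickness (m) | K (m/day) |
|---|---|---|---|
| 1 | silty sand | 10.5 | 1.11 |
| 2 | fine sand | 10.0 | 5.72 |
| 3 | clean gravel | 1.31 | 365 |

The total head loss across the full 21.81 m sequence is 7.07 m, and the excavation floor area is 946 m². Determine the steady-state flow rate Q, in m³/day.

597

Flow is perpendicular to layering, so the layers act in series and the equivalent K is the thickness-weighted harmonic mean.
Total thickness L = 10.5 + 10.0 + 1.31 = 21.81 m.
Σ(b_i/K_i) = 10.5/1.11 + 10.0/5.72 + 1.31/365 = 11.21 d.
K_eq = L / Σ(b_i/K_i) = 21.81 / 11.21 = 1.945 m/day.
Q = K_eq · A · (Δh/L) = 1.945 × 946 × (7.07/21.81) = 596.6 m³/day.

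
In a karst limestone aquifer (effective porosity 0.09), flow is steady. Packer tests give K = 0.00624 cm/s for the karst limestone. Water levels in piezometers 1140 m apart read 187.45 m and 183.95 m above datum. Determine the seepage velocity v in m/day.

0.184

Convert K: 0.00624 cm/s × 864 = 5.391 m/day.
Hydraulic gradient i = (187.45 − 183.95) / 1140 = 3.5 / 1140 = 0.003070.
Darcy flux q = K · i = 5.391 × 0.003070 = 0.01655 m/day.
Seepage velocity v = q / n_e = 0.01655 / 0.09 = 0.1839 m/day.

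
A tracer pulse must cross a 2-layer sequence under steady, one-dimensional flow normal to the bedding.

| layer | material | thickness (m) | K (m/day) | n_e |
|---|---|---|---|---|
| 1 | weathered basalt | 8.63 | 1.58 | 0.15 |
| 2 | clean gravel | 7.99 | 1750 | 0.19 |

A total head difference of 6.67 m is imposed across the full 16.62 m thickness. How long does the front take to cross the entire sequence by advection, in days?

2.31

With flow normal to the layers, continuity requires the same specific discharge q through every layer.
Σ(b_i/K_i) = 8.63/1.58 + 7.99/1750 = 5.467 d.
q = Δh / Σ(b_i/K_i) = 6.67 / 5.467 = 1.220 m/day.
In each layer the seepage velocity is v_i = q/n_i, so the layer transit time is t_i = b_i·n_i / q:
  layer 1 (weathered basalt): t_1 = 8.63 × 0.15 / 1.220 = 1.061 d
  layer 2 (clean gravel): t_2 = 7.99 × 0.19 / 1.220 = 1.244 d
Total t = Σ t_i = 2.305 days.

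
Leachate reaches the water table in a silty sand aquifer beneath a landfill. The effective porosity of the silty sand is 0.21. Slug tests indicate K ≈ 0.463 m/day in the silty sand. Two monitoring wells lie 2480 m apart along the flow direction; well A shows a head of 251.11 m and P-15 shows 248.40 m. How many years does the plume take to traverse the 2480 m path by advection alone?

Hydraulic gradient i = (251.11 − 248.40) / 2480 = 2.71 / 2480 = 0.001093.
Darcy flux q = K · i = 0.4630 × 0.001093 = 0.0005059 m/day.
Seepage velocity v = q / n_e = 0.0005059 / 0.21 = 0.002409 m/day.
Travel time t = L / v = 2480 / 0.002409 = 1.029e+06 days = 2818 years.

2820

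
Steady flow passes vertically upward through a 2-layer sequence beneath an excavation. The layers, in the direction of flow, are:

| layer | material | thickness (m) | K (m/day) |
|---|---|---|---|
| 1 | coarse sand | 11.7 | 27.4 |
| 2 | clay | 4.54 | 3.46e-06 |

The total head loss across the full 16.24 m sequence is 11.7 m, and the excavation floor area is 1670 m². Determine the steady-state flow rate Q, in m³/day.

Flow is perpendicular to layering, so the layers act in series and the equivalent K is the thickness-weighted harmonic mean.
Total thickness L = 11.7 + 4.54 = 16.24 m.
Σ(b_i/K_i) = 11.7/27.4 + 4.54/3.46e-06 = 1.312e+06 d.
K_eq = L / Σ(b_i/K_i) = 16.24 / 1.312e+06 = 1.238e-05 m/day.
Q = K_eq · A · (Δh/L) = 1.238e-05 × 1670 × (11.7/16.24) = 0.01489 m³/day.

0.0149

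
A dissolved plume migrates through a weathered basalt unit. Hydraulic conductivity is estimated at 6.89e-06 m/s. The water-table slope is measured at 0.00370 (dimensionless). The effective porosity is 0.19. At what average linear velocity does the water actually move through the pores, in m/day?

0.0116

Convert K: 6.89e-06 m/s × 86400 = 0.5953 m/day.
Hydraulic gradient i = 0.00370.
Darcy flux q = K · i = 0.5953 × 0.003700 = 0.002203 m/day.
Seepage velocity v = q / n_e = 0.002203 / 0.19 = 0.01159 m/day.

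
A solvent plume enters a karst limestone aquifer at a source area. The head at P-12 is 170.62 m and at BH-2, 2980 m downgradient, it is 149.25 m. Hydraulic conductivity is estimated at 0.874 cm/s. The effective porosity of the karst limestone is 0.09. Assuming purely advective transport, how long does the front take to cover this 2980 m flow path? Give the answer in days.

Convert K: 0.874 cm/s × 864 = 755.1 m/day.
Hydraulic gradient i = (170.62 − 149.25) / 2980 = 21.37 / 2980 = 0.007171.
Darcy flux q = K · i = 755.1 × 0.007171 = 5.415 m/day.
Seepage velocity v = q / n_e = 5.415 / 0.09 = 60.17 m/day.
Travel time t = L / v = 2980 / 60.17 = 49.53 days.

49.5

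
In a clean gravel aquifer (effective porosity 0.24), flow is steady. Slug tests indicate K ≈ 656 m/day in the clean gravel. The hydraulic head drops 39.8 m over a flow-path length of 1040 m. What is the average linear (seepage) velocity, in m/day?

Hydraulic gradient i = Δh / L = 39.8 / 1040 = 0.03827.
Darcy flux q = K · i = 656.0 × 0.03827 = 25.10 m/day.
Seepage velocity v = q / n_e = 25.10 / 0.24 = 104.6 m/day.

105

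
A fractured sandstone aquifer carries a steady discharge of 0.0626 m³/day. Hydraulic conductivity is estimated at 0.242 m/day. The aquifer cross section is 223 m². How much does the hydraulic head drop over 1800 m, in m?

2.09

From Q = K·A·i, i = Q / (K·A) = 0.0626 / (0.2420 × 223.0) = 0.001160.
Head loss Δh = i · L = 0.001160 × 1800 = 2.088 m.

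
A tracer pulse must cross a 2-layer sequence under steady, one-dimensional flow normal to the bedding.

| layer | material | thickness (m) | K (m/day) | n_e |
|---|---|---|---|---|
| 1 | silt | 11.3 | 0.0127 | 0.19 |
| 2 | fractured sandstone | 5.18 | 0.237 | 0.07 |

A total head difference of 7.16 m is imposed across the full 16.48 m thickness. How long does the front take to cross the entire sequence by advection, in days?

With flow normal to the layers, continuity requires the same specific discharge q through every layer.
Σ(b_i/K_i) = 11.3/0.0127 + 5.18/0.237 = 911.6 d.
q = Δh / Σ(b_i/K_i) = 7.16 / 911.6 = 0.007854 m/day.
In each layer the seepage velocity is v_i = q/n_i, so the layer transit time is t_i = b_i·n_i / q:
  layer 1 (silt): t_1 = 11.3 × 0.19 / 0.007854 = 273.4 d
  layer 2 (fractured sandstone): t_2 = 5.18 × 0.07 / 0.007854 = 46.17 d
Total t = Σ t_i = 319.5 days.

320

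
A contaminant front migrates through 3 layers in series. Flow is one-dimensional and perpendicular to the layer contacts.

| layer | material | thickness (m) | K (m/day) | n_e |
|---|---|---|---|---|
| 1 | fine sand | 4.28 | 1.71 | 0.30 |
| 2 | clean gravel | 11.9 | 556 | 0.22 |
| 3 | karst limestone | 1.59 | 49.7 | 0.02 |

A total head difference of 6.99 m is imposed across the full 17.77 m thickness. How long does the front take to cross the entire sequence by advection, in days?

With flow normal to the layers, continuity requires the same specific discharge q through every layer.
Σ(b_i/K_i) = 4.28/1.71 + 11.9/556 + 1.59/49.7 = 2.556 d.
q = Δh / Σ(b_i/K_i) = 6.99 / 2.556 = 2.734 m/day.
In each layer the seepage velocity is v_i = q/n_i, so the layer transit time is t_i = b_i·n_i / q:
  layer 1 (fine sand): t_1 = 4.28 × 0.30 / 2.734 = 0.4696 d
  layer 2 (clean gravel): t_2 = 11.9 × 0.22 / 2.734 = 0.9574 d
  layer 3 (karst limestone): t_3 = 1.59 × 0.02 / 2.734 = 0.01163 d
Total t = Σ t_i = 1.439 days.

1.44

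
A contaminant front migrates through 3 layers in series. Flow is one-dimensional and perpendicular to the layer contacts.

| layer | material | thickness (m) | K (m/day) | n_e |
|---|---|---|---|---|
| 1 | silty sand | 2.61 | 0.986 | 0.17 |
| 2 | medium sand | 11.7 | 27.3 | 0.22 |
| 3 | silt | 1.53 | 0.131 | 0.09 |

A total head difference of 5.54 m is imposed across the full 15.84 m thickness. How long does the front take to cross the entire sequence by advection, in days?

With flow normal to the layers, continuity requires the same specific discharge q through every layer.
Σ(b_i/K_i) = 2.61/0.986 + 11.7/27.3 + 1.53/0.131 = 14.76 d.
q = Δh / Σ(b_i/K_i) = 5.54 / 14.76 = 0.3755 m/day.
In each layer the seepage velocity is v_i = q/n_i, so the layer transit time is t_i = b_i·n_i / q:
  layer 1 (silty sand): t_1 = 2.61 × 0.17 / 0.3755 = 1.182 d
  layer 2 (medium sand): t_2 = 11.7 × 0.22 / 0.3755 = 6.855 d
  layer 3 (silt): t_3 = 1.53 × 0.09 / 0.3755 = 0.3667 d
Total t = Σ t_i = 8.404 days.

8.40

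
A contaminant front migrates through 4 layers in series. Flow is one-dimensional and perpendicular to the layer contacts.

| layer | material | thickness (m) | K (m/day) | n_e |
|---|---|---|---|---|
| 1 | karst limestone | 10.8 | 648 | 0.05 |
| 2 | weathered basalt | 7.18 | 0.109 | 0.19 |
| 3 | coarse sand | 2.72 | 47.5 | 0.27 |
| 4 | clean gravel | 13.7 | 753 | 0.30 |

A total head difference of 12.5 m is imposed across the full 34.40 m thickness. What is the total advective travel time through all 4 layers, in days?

35.6

With flow normal to the layers, continuity requires the same specific discharge q through every layer.
Σ(b_i/K_i) = 10.8/648 + 7.18/0.109 + 2.72/47.5 + 13.7/753 = 65.96 d.
q = Δh / Σ(b_i/K_i) = 12.5 / 65.96 = 0.1895 m/day.
In each layer the seepage velocity is v_i = q/n_i, so the layer transit time is t_i = b_i·n_i / q:
  layer 1 (karst limestone): t_1 = 10.8 × 0.05 / 0.1895 = 2.850 d
  layer 2 (weathered basalt): t_2 = 7.18 × 0.19 / 0.1895 = 7.199 d
  layer 3 (coarse sand): t_3 = 2.72 × 0.27 / 0.1895 = 3.875 d
  layer 4 (clean gravel): t_4 = 13.7 × 0.30 / 0.1895 = 21.69 d
Total t = Σ t_i = 35.61 days.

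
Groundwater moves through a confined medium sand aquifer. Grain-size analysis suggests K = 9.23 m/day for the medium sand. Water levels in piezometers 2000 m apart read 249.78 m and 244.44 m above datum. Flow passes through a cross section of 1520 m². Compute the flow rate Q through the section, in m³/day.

Hydraulic gradient i = (249.78 − 244.44) / 2000 = 5.34 / 2000 = 0.002670.
Darcy's law: Q = K · A · i = 9.230 × 1520 × 0.002670 = 37.46 m³/day.

37.5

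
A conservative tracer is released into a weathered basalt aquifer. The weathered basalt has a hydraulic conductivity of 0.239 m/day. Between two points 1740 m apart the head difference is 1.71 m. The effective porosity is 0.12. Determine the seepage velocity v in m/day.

0.00196

Hydraulic gradient i = Δh / L = 1.71 / 1740 = 0.0009828.
Darcy flux q = K · i = 0.2390 × 0.0009828 = 0.0002349 m/day.
Seepage velocity v = q / n_e = 0.0002349 / 0.12 = 0.001957 m/day.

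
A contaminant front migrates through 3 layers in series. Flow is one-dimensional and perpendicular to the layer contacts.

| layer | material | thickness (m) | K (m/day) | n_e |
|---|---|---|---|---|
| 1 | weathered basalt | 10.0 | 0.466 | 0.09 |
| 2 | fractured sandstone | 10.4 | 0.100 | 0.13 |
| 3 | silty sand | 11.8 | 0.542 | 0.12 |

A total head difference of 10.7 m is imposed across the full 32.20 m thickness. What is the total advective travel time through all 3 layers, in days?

50.5

With flow normal to the layers, continuity requires the same specific discharge q through every layer.
Σ(b_i/K_i) = 10.0/0.466 + 10.4/0.100 + 11.8/0.542 = 147.2 d.
q = Δh / Σ(b_i/K_i) = 10.7 / 147.2 = 0.07268 m/day.
In each layer the seepage velocity is v_i = q/n_i, so the layer transit time is t_i = b_i·n_i / q:
  layer 1 (weathered basalt): t_1 = 10.0 × 0.09 / 0.07268 = 12.38 d
  layer 2 (fractured sandstone): t_2 = 10.4 × 0.13 / 0.07268 = 18.60 d
  layer 3 (silty sand): t_3 = 11.8 × 0.12 / 0.07268 = 19.48 d
Total t = Σ t_i = 50.47 days.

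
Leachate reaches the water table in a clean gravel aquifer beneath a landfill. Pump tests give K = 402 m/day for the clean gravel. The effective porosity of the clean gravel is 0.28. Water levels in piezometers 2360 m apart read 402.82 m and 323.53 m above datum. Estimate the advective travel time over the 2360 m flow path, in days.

48.9

Hydraulic gradient i = (402.82 − 323.53) / 2360 = 79.29 / 2360 = 0.03360.
Darcy flux q = K · i = 402.0 × 0.03360 = 13.51 m/day.
Seepage velocity v = q / n_e = 13.51 / 0.28 = 48.24 m/day.
Travel time t = L / v = 2360 / 48.24 = 48.93 days.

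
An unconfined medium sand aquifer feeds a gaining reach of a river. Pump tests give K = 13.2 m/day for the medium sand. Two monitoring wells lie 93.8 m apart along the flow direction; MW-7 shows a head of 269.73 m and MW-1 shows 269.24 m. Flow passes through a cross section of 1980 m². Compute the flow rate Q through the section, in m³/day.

Hydraulic gradient i = (269.73 − 269.24) / 93.8 = 0.49 / 93.8 = 0.005224.
Darcy's law: Q = K · A · i = 13.20 × 1980 × 0.005224 = 136.5 m³/day.

137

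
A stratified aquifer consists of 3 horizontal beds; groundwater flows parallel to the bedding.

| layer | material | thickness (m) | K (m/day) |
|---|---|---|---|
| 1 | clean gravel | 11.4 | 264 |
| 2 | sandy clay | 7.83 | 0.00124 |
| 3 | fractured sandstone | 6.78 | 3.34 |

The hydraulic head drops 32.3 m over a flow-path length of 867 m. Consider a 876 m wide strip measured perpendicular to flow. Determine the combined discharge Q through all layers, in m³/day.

99000

Flow is parallel to layering, so each bed carries its own Darcy discharge and the transmissivities add.
Σ(K_i·b_i) = 264×11.4 + 0.00124×7.83 + 3.34×6.78 = 3032 m²/day.
Hydraulic gradient i = Δh / L = 32.3 / 867 = 0.03725.
Q = Σ(K_i·b_i) · W · i = 3032 × 876 × 0.03725 = 98959 m³/day.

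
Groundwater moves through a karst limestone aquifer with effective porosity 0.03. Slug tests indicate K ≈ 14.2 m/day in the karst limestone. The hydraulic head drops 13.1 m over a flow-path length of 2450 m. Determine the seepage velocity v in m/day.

2.53

Hydraulic gradient i = Δh / L = 13.1 / 2450 = 0.005347.
Darcy flux q = K · i = 14.20 × 0.005347 = 0.07593 m/day.
Seepage velocity v = q / n_e = 0.07593 / 0.03 = 2.531 m/day.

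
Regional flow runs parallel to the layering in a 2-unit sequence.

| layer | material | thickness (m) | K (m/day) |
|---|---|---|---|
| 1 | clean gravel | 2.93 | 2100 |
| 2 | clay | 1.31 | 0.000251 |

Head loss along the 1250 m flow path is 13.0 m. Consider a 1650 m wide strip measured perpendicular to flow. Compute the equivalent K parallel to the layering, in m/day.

1450

Flow is parallel to layering, so each bed carries its own Darcy discharge and the transmissivities add.
Σ(K_i·b_i) = 2100×2.93 + 0.000251×1.31 = 6153 m²/day.
Total thickness b = 4.240 m, so K_eq = Σ(K_i·b_i)/b = 1451 m/day.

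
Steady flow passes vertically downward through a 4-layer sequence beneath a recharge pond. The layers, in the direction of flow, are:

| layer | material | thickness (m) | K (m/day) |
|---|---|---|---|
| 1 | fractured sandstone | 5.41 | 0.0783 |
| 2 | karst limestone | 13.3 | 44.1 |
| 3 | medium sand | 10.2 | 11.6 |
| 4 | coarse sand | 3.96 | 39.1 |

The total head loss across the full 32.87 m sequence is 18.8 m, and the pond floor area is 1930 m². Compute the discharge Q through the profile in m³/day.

516

Flow is perpendicular to layering, so the layers act in series and the equivalent K is the thickness-weighted harmonic mean.
Total thickness L = 5.41 + 13.3 + 10.2 + 3.96 = 32.87 m.
Σ(b_i/K_i) = 5.41/0.0783 + 13.3/44.1 + 10.2/11.6 + 3.96/39.1 = 70.38 d.
K_eq = L / Σ(b_i/K_i) = 32.87 / 70.38 = 0.4671 m/day.
Q = K_eq · A · (Δh/L) = 0.4671 × 1930 × (18.8/32.87) = 515.6 m³/day.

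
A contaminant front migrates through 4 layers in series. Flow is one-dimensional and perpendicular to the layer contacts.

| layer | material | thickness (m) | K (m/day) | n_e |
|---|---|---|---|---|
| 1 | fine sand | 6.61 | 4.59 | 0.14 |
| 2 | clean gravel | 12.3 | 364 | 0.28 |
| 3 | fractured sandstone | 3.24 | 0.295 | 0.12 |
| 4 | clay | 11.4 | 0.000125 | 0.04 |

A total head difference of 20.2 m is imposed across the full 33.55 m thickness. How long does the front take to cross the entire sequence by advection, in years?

With flow normal to the layers, continuity requires the same specific discharge q through every layer.
Σ(b_i/K_i) = 6.61/4.59 + 12.3/364 + 3.24/0.295 + 11.4/0.000125 = 91212 d.
q = Δh / Σ(b_i/K_i) = 20.2 / 91212 = 0.0002215 m/day.
In each layer the seepage velocity is v_i = q/n_i, so the layer transit time is t_i = b_i·n_i / q:
  layer 1 (fine sand): t_1 = 6.61 × 0.14 / 0.0002215 = 4179 d
  layer 2 (clean gravel): t_2 = 12.3 × 0.28 / 0.0002215 = 15551 d
  layer 3 (fractured sandstone): t_3 = 3.24 × 0.12 / 0.0002215 = 1756 d
  layer 4 (clay): t_4 = 11.4 × 0.04 / 0.0002215 = 2059 d
Total t = Σ t_i = 23545 days = 64.46 years.

64.5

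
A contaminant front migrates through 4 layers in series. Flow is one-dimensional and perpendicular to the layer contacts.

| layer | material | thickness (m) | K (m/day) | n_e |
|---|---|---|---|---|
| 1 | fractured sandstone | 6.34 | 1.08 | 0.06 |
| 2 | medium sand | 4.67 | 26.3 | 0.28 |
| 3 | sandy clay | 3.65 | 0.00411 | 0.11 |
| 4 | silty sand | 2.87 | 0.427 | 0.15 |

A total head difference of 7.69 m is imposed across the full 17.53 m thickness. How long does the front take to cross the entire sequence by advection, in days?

295

With flow normal to the layers, continuity requires the same specific discharge q through every layer.
Σ(b_i/K_i) = 6.34/1.08 + 4.67/26.3 + 3.65/0.00411 + 2.87/0.427 = 900.8 d.
q = Δh / Σ(b_i/K_i) = 7.69 / 900.8 = 0.008536 m/day.
In each layer the seepage velocity is v_i = q/n_i, so the layer transit time is t_i = b_i·n_i / q:
  layer 1 (fractured sandstone): t_1 = 6.34 × 0.06 / 0.008536 = 44.56 d
  layer 2 (medium sand): t_2 = 4.67 × 0.28 / 0.008536 = 153.2 d
  layer 3 (sandy clay): t_3 = 3.65 × 0.11 / 0.008536 = 47.03 d
  layer 4 (silty sand): t_4 = 2.87 × 0.15 / 0.008536 = 50.43 d
Total t = Σ t_i = 295.2 days.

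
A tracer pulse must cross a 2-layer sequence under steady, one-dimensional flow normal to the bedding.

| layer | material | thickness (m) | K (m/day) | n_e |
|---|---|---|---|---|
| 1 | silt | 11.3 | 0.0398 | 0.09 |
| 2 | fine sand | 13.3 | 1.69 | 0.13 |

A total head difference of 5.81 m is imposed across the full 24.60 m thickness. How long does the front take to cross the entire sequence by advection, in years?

With flow normal to the layers, continuity requires the same specific discharge q through every layer.
Σ(b_i/K_i) = 11.3/0.0398 + 13.3/1.69 = 291.8 d.
q = Δh / Σ(b_i/K_i) = 5.81 / 291.8 = 0.01991 m/day.
In each layer the seepage velocity is v_i = q/n_i, so the layer transit time is t_i = b_i·n_i / q:
  layer 1 (silt): t_1 = 11.3 × 0.09 / 0.01991 = 51.08 d
  layer 2 (fine sand): t_2 = 13.3 × 0.13 / 0.01991 = 86.83 d
Total t = Σ t_i = 137.9 days = 0.3776 years.

0.378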